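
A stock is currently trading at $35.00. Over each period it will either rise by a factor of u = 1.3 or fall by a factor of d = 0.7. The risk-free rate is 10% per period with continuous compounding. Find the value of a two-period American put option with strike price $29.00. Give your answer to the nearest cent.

Risk-neutral probability p = (e^0.1 − 0.7)/(1.3 − 0.7) = 0.4052/0.6000 = 0.6753
Terminal stock prices: S_uu = 59.15, S_ud = 31.85, S_dd = 17.15
Terminal payoffs (K − S): max(-30.15, 0) = 0, max(-2.85, 0) = 0, max(11.85, 0) = 11.85
Node u (S = 45.5): continuation = e^(−0.1)·[0.6753·0.0000 + 0.3247·0.0000] = 0.0000; exercise value = 0.0000 ≤ continuation, so V_u = 0.0000
Node d (S = 24.5): continuation = e^(−0.1)·[0.6753·0.0000 + 0.3247·11.8500] = 3.4817; exercise value = 4.5000 > continuation, so V_d = 4.5000 (exercise)
Node 0 (S = 35): continuation = e^(−0.1)·[0.6753·0.0000 + 0.3247·4.5000] = 1.3222; exercise value = 0.0000 ≤ continuation, so V_0 = 1.3222

$1.32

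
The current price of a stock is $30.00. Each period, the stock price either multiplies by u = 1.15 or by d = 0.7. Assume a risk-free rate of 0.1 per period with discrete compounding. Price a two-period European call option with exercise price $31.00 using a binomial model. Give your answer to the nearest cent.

Risk-neutral probability p = (1 + 0.1 − 0.7)/(1.15 − 0.7) = 0.4000/0.4500 = 0.8889
Terminal stock prices: S_uu = 39.67, S_ud = 24.15, S_dd = 14.7
Terminal payoffs (S − K): max(8.675, 0) = 8.675, max(-6.85, 0) = 0, max(-16.3, 0) = 0
Node u (S = 34.5): V_u = 1/1.1·[0.8889·8.6750 + 0.1111·0.0000] = 7.0101
Node d (S = 21): V_d = 1/1.1·[0.8889·0.0000 + 0.1111·0.0000] = 0.0000
Node 0 (S = 30): V_0 = 1/1.1·[0.8889·7.0101 + 0.1111·0.0000] = 5.6647

$5.66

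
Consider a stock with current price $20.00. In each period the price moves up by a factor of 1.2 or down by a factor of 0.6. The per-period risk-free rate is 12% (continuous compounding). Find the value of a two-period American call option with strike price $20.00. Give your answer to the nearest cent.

Risk-neutral probability p = (e^0.12 − 0.6)/(1.2 − 0.6) = 0.5275/0.6000 = 0.8792
Terminal stock prices: S_uu = 28.8, S_ud = 14.4, S_dd = 7.2
Terminal payoffs (S − K): max(8.8, 0) = 8.8, max(-5.6, 0) = 0, max(-12.8, 0) = 0
Node u (S = 24): continuation = e^(−0.12)·[0.8792·8.8000 + 0.1208·0.0000] = 6.8618; exercise value = 4.0000 ≤ continuation, so V_u = 6.8618
Node d (S = 12): continuation = e^(−0.12)·[0.8792·0.0000 + 0.1208·0.0000] = 0.0000; exercise value = 0.0000 ≤ continuation, so V_d = 0.0000
Node 0 (S = 20): continuation = e^(−0.12)·[0.8792·6.8618 + 0.1208·0.0000] = 5.3504; exercise value = 0.0000 ≤ continuation, so V_0 = 5.3504

$5.35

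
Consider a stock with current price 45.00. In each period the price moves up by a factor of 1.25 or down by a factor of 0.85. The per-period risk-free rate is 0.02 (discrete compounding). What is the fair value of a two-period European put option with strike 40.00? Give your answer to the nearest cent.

Risk-neutral probability p = (1 + 0.02 − 0.85)/(1.25 − 0.85) = 0.1700/0.4000 = 0.4250
Terminal stock prices: S_uu = 70.31, S_ud = 47.81, S_dd = 32.51
Terminal payoffs (K − S): max(-30.31, 0) = 0, max(-7.812, 0) = 0, max(7.488, 0) = 7.488
Node u (S = 56.25): V_u = 1/1.02·[0.4250·0.0000 + 0.5750·0.0000] = 0.0000
Node d (S = 38.25): V_d = 1/1.02·[0.4250·0.0000 + 0.5750·7.4875] = 4.2209
Node 0 (S = 45): V_0 = 1/1.02·[0.4250·0.0000 + 0.5750·4.2209] = 2.3794

2.38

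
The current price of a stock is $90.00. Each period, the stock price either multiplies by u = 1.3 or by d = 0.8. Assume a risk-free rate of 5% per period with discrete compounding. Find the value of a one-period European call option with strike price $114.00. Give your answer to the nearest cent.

Risk-neutral probability p = (1 + 0.05 − 0.8)/(1.3 − 0.8) = 0.2500/0.5000 = 0.5000
Terminal stock prices: S_u = 117, S_d = 72
Terminal payoffs (S − K): max(3, 0) = 3, max(-42, 0) = 0
Node 0 (S = 90): V_0 = 1/1.05·[0.5000·3.0000 + 0.5000·0.0000] = 1.4286

$1.43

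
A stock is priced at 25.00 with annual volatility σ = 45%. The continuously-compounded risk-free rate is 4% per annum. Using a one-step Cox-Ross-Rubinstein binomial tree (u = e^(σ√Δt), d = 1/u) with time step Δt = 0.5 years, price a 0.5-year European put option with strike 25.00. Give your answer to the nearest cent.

CRR parameters: u = e^(σ√Δt) = e^(0.45·√0.5) = 1.3746, d = 1/u = 0.7275
Per-period rate: rΔt = 0.04·0.5 = 0.02, so R = e^0.02 = 1.0202
Risk-neutral probability p = (e^0.02 − 0.7275)/(1.3746 − 0.7275) = 0.2927/0.6472 = 0.4523
Terminal stock prices: S_u = 34.37, S_d = 18.19
Terminal payoffs (K − S): max(-9.366, 0) = 0, max(6.814, 0) = 6.814
Node 0 (S = 25): V_0 = e^(−0.02)·[0.4523·0.0000 + 0.5477·6.8135] = 3.6577

3.66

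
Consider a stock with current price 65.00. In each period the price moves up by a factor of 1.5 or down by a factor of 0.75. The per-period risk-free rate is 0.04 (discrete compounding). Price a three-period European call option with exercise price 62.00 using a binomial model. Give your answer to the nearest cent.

Risk-neutral probability p = (1 + 0.04 − 0.75)/(1.5 − 0.75) = 0.2900/0.7500 = 0.3867
Terminal stock prices: S_uuu = 219.4, S_uud = 109.7, S_udd = 54.84, S_ddd = 27.42
Terminal payoffs (S − K): max(157.4, 0) = 157.4, max(47.69, 0) = 47.69, max(-7.156, 0) = 0, max(-34.58, 0) = 0
Node uu (S = 146.2): V_uu = 1/1.04·[0.3867·157.3750 + 0.6133·47.6875] = 86.6346
Node ud (S = 73.12): V_ud = 1/1.04·[0.3867·47.6875 + 0.6133·0.0000] = 17.7300
Node dd (S = 36.56): V_dd = 1/1.04·[0.3867·0.0000 + 0.6133·0.0000] = 0.0000
Node u (S = 97.5): V_u = 1/1.04·[0.3867·86.6346 + 0.6133·17.7300] = 42.6664
Node d (S = 48.75): V_d = 1/1.04·[0.3867·17.7300 + 0.6133·0.0000] = 6.5919
Node 0 (S = 65): V_0 = 1/1.04·[0.3867·42.6664 + 0.6133·6.5919] = 19.7507

19.75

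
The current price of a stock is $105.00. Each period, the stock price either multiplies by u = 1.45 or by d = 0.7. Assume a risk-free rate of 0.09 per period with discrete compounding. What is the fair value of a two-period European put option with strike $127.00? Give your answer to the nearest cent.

$23.23

Risk-neutral probability p = (1 + 0.09 − 0.7)/(1.45 − 0.7) = 0.3900/0.7500 = 0.5200
Terminal stock prices: S_uu = 220.8, S_ud = 106.6, S_dd = 51.45
Terminal payoffs (K − S): max(-93.76, 0) = 0, max(20.43, 0) = 20.43, max(75.55, 0) = 75.55
Node u (S = 152.2): V_u = 1/1.09·[0.5200·0.0000 + 0.4800·20.4250] = 8.9945
Node d (S = 73.5): V_d = 1/1.09·[0.5200·20.4250 + 0.4800·75.5500] = 43.0138
Node 0 (S = 105): V_0 = 1/1.09·[0.5200·8.9945 + 0.4800·43.0138] = 23.2328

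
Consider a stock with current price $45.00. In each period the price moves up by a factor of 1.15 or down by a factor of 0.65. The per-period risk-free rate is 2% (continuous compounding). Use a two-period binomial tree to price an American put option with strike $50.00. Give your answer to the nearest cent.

Risk-neutral probability p = (e^0.02 − 0.65)/(1.15 − 0.65) = 0.3702/0.5000 = 0.7404
Terminal stock prices: S_uu = 59.51, S_ud = 33.64, S_dd = 19.01
Terminal payoffs (K − S): max(-9.512, 0) = 0, max(16.36, 0) = 16.36, max(30.99, 0) = 30.99
Node u (S = 51.75): continuation = e^(−0.02)·[0.7404·0.0000 + 0.2596·16.3625] = 4.1636; exercise value = 0.0000 ≤ continuation, so V_u = 4.1636
Node d (S = 29.25): continuation = e^(−0.02)·[0.7404·16.3625 + 0.2596·30.9875] = 19.7599; exercise value = 20.7500 > continuation, so V_d = 20.7500 (exercise)
Node 0 (S = 45): continuation = e^(−0.02)·[0.7404·4.1636 + 0.2596·20.7500] = 8.3016; exercise value = 5.0000 ≤ continuation, so V_0 = 8.3016

$8.30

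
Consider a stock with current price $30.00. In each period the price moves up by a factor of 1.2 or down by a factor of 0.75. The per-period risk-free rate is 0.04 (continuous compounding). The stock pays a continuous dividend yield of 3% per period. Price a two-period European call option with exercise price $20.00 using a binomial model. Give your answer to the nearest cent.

Per-period risk-free factor R = e^0.04 = 1.0408; dividend-adjusted growth = e^(0.04−0.03) = 1.0101.
Risk-neutral probability p = (1.0101 − 0.75)/(1.2 − 0.75) = 0.2601/0.4500 = 0.5779
Terminal stock prices: S_uu = 43.2, S_ud = 27, S_dd = 16.88
Terminal payoffs (S − K): max(23.2, 0) = 23.2, max(7, 0) = 7, max(-3.125, 0) = 0
Node u (S = 36): V_u = e^(−0.04)·[0.5779·23.2000 + 0.4221·7.0000] = 15.7203
Node d (S = 22.5): V_d = e^(−0.04)·[0.5779·7.0000 + 0.4221·0.0000] = 3.8866
Node 0 (S = 30): V_0 = e^(−0.04)·[0.5779·15.7203 + 0.4221·3.8866] = 10.3046

$10.30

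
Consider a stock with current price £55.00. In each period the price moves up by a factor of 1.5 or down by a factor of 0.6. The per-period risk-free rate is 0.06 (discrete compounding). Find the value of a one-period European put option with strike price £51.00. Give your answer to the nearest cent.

£8.30

Risk-neutral probability p = (1 + 0.06 − 0.6)/(1.5 − 0.6) = 0.4600/0.9000 = 0.5111
Terminal stock prices: S_u = 82.5, S_d = 33
Terminal payoffs (K − S): max(-31.5, 0) = 0, max(18, 0) = 18
Node 0 (S = 55): V_0 = 1/1.06·[0.5111·0.0000 + 0.4889·18.0000] = 8.3019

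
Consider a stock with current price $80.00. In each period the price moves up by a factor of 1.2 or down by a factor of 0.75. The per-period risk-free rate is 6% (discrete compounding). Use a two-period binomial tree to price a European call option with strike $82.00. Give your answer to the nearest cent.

Risk-neutral probability p = (1 + 0.06 − 0.75)/(1.2 − 0.75) = 0.3100/0.4500 = 0.6889
Terminal stock prices: S_uu = 115.2, S_ud = 72, S_dd = 45
Terminal payoffs (S − K): max(33.2, 0) = 33.2, max(-10, 0) = 0, max(-37, 0) = 0
Node u (S = 96): V_u = 1/1.06·[0.6889·33.2000 + 0.3111·0.0000] = 21.5765
Node d (S = 60): V_d = 1/1.06·[0.6889·0.0000 + 0.3111·0.0000] = 0.0000
Node 0 (S = 80): V_0 = 1/1.06·[0.6889·21.5765 + 0.3111·0.0000] = 14.0225

$14.02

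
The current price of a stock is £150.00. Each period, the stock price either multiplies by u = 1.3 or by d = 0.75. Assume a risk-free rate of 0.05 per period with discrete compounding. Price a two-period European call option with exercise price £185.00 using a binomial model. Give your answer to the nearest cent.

£18.49

Risk-neutral probability p = (1 + 0.05 − 0.75)/(1.3 − 0.75) = 0.3000/0.5500 = 0.5455
Terminal stock prices: S_uu = 253.5, S_ud = 146.2, S_dd = 84.38
Terminal payoffs (S − K): max(68.5, 0) = 68.5, max(-38.75, 0) = 0, max(-100.6, 0) = 0
Node u (S = 195): V_u = 1/1.05·[0.5455·68.5000 + 0.4545·0.0000] = 35.5844
Node d (S = 112.5): V_d = 1/1.05·[0.5455·0.0000 + 0.4545·0.0000] = 0.0000
Node 0 (S = 150): V_0 = 1/1.05·[0.5455·35.5844 + 0.4545·0.0000] = 18.4854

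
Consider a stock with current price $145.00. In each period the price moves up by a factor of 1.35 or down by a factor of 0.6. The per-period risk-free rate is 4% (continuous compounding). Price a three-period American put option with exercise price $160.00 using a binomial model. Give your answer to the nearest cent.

$38.61

Risk-neutral probability p = (e^0.04 − 0.6)/(1.35 − 0.6) = 0.4408/0.7500 = 0.5877
Terminal stock prices: S_uuu = 356.8, S_uud = 158.6, S_udd = 70.47, S_ddd = 31.32
Terminal payoffs (K − S): max(-196.8, 0) = 0, max(1.442, 0) = 1.442, max(89.53, 0) = 89.53, max(128.7, 0) = 128.7
Node uu (S = 264.3): continuation = e^(−0.04)·[0.5877·0.0000 + 0.4123·1.4425] = 0.5714; exercise value = 0.0000 ≤ continuation, so V_uu = 0.5714
Node ud (S = 117.4): continuation = e^(−0.04)·[0.5877·1.4425 + 0.4123·89.5300] = 36.2763; exercise value = 42.5500 > continuation, so V_ud = 42.5500 (exercise)
Node dd (S = 52.2): continuation = e^(−0.04)·[0.5877·89.5300 + 0.4123·128.6800] = 101.5263; exercise value = 107.8000 > continuation, so V_dd = 107.8000 (exercise)
Node u (S = 195.8): continuation = e^(−0.04)·[0.5877·0.5714 + 0.4123·42.5500] = 17.1762; exercise value = 0.0000 ≤ continuation, so V_u = 17.1762
Node d (S = 87): continuation = e^(−0.04)·[0.5877·42.5500 + 0.4123·107.8000] = 66.7263; exercise value = 73.0000 > continuation, so V_d = 73.0000 (exercise)
Node 0 (S = 145): continuation = e^(−0.04)·[0.5877·17.1762 + 0.4123·73.0000] = 38.6138; exercise value = 15.0000 ≤ continuation, so V_0 = 38.6138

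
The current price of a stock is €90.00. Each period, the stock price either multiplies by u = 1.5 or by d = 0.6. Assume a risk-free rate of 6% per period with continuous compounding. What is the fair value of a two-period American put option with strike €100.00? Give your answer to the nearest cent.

€25.30

Risk-neutral probability p = (e^0.06 − 0.6)/(1.5 − 0.6) = 0.4618/0.9000 = 0.5132
Terminal stock prices: S_uu = 202.5, S_ud = 81, S_dd = 32.4
Terminal payoffs (K − S): max(-102.5, 0) = 0, max(19, 0) = 19, max(67.6, 0) = 67.6
Node u (S = 135): continuation = e^(−0.06)·[0.5132·0.0000 + 0.4868·19.0000] = 8.7114; exercise value = 0.0000 ≤ continuation, so V_u = 8.7114
Node d (S = 54): continuation = e^(−0.06)·[0.5132·19.0000 + 0.4868·67.6000] = 40.1765; exercise value = 46.0000 > continuation, so V_d = 46.0000 (exercise)
Node 0 (S = 90): continuation = e^(−0.06)·[0.5132·8.7114 + 0.4868·46.0000] = 25.3008; exercise value = 10.0000 ≤ continuation, so V_0 = 25.3008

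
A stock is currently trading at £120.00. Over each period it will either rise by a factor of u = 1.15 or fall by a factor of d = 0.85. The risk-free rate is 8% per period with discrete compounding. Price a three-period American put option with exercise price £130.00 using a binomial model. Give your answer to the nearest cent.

Risk-neutral probability p = (1 + 0.08 − 0.85)/(1.15 − 0.85) = 0.2300/0.3000 = 0.7667
Terminal stock prices: S_uuu = 182.5, S_uud = 134.9, S_udd = 99.7, S_ddd = 73.69
Terminal payoffs (K − S): max(-52.5, 0) = 0, max(-4.895, 0) = 0, max(30.3, 0) = 30.3, max(56.31, 0) = 56.31
Node uu (S = 158.7): continuation = 1/1.08·[0.7667·0.0000 + 0.2333·0.0000] = 0.0000; exercise value = 0.0000 ≤ continuation, so V_uu = 0.0000
Node ud (S = 117.3): continuation = 1/1.08·[0.7667·0.0000 + 0.2333·30.2950] = 6.5452; exercise value = 12.7000 > continuation, so V_ud = 12.7000 (exercise)
Node dd (S = 86.7): continuation = 1/1.08·[0.7667·30.2950 + 0.2333·56.3050] = 33.6704; exercise value = 43.3000 > continuation, so V_dd = 43.3000 (exercise)
Node u (S = 138): continuation = 1/1.08·[0.7667·0.0000 + 0.2333·12.7000] = 2.7438; exercise value = 0.0000 ≤ continuation, so V_u = 2.7438
Node d (S = 102): continuation = 1/1.08·[0.7667·12.7000 + 0.2333·43.3000] = 18.3704; exercise value = 28.0000 > continuation, so V_d = 28.0000 (exercise)
Node 0 (S = 120): continuation = 1/1.08·[0.7667·2.7438 + 0.2333·28.0000] = 7.9972; exercise value = 10.0000 > continuation, so V_0 = 10.0000 (exercise)

£10.00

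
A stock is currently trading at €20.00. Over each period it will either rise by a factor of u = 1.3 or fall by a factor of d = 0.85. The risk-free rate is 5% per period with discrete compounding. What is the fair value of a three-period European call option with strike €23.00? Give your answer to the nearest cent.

€3.22

Risk-neutral probability p = (1 + 0.05 − 0.85)/(1.3 − 0.85) = 0.2000/0.4500 = 0.4444
Terminal stock prices: S_uuu = 43.94, S_uud = 28.73, S_udd = 18.78, S_ddd = 12.28
Terminal payoffs (S − K): max(20.94, 0) = 20.94, max(5.73, 0) = 5.73, max(-4.215, 0) = 0, max(-10.72, 0) = 0
Node uu (S = 33.8): V_uu = 1/1.05·[0.4444·20.9400 + 0.5556·5.7300] = 11.8952
Node ud (S = 22.1): V_ud = 1/1.05·[0.4444·5.7300 + 0.5556·0.0000] = 2.4254
Node dd (S = 14.45): V_dd = 1/1.05·[0.4444·0.0000 + 0.5556·0.0000] = 0.0000
Node u (S = 26): V_u = 1/1.05·[0.4444·11.8952 + 0.5556·2.4254] = 6.3183
Node d (S = 17): V_d = 1/1.05·[0.4444·2.4254 + 0.5556·0.0000] = 1.0266
Node 0 (S = 20): V_0 = 1/1.05·[0.4444·6.3183 + 0.5556·1.0266] = 3.2176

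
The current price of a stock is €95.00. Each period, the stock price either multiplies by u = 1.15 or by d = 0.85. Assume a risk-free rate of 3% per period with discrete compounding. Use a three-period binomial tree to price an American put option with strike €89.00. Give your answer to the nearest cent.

€4.84

Risk-neutral probability p = (1 + 0.03 − 0.85)/(1.15 − 0.85) = 0.1800/0.3000 = 0.6000
Terminal stock prices: S_uuu = 144.5, S_uud = 106.8, S_udd = 78.93, S_ddd = 58.34
Terminal payoffs (K − S): max(-55.48, 0) = 0, max(-17.79, 0) = 0, max(10.07, 0) = 10.07, max(30.66, 0) = 30.66
Node uu (S = 125.6): continuation = 1/1.03·[0.6000·0.0000 + 0.4000·0.0000] = 0.0000; exercise value = 0.0000 ≤ continuation, so V_uu = 0.0000
Node ud (S = 92.86): continuation = 1/1.03·[0.6000·0.0000 + 0.4000·10.0669] = 3.9095; exercise value = 0.0000 ≤ continuation, so V_ud = 3.9095
Node dd (S = 68.64): continuation = 1/1.03·[0.6000·10.0669 + 0.4000·30.6581] = 17.7703; exercise value = 20.3625 > continuation, so V_dd = 20.3625 (exercise)
Node u (S = 109.2): continuation = 1/1.03·[0.6000·0.0000 + 0.4000·3.9095] = 1.5182; exercise value = 0.0000 ≤ continuation, so V_u = 1.5182
Node d (S = 80.75): continuation = 1/1.03·[0.6000·3.9095 + 0.4000·20.3625] = 10.1851; exercise value = 8.2500 ≤ continuation, so V_d = 10.1851
Node 0 (S = 95): continuation = 1/1.03·[0.6000·1.5182 + 0.4000·10.1851] = 4.8398; exercise value = 0.0000 ≤ continuation, so V_0 = 4.8398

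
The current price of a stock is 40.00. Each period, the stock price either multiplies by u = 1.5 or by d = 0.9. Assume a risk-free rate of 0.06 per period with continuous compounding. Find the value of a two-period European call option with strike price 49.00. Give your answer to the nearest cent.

4.39

Risk-neutral probability p = (e^0.06 − 0.9)/(1.5 − 0.9) = 0.1618/0.6000 = 0.2697
Terminal stock prices: S_uu = 90, S_ud = 54, S_dd = 32.4
Terminal payoffs (S − K): max(41, 0) = 41, max(5, 0) = 5, max(-16.6, 0) = 0
Node u (S = 60): V_u = e^(−0.06)·[0.2697·41.0000 + 0.7303·5.0000] = 13.8535
Node d (S = 36): V_d = e^(−0.06)·[0.2697·5.0000 + 0.7303·0.0000] = 1.2701
Node 0 (S = 40): V_0 = e^(−0.06)·[0.2697·13.8535 + 0.7303·1.2701] = 4.3926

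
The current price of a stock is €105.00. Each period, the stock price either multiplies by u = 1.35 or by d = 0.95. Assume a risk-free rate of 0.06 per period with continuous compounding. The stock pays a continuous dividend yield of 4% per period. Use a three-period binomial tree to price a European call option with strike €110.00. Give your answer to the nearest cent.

Per-period risk-free factor R = e^0.06 = 1.0618; dividend-adjusted growth = e^(0.06−0.04) = 1.0202.
Risk-neutral probability p = (1.0202 − 0.95)/(1.35 − 0.95) = 0.0702/0.4000 = 0.1755
Terminal stock prices: S_uuu = 258.3, S_uud = 181.8, S_udd = 127.9, S_ddd = 90.02
Terminal payoffs (S − K): max(148.3, 0) = 148.3, max(71.79, 0) = 71.79, max(17.93, 0) = 17.93, max(-19.98, 0) = 0
Node uu (S = 191.4): V_uu = e^(−0.06)·[0.1755·148.3394 + 0.8245·71.7944] = 80.2650
Node ud (S = 134.7): V_ud = e^(−0.06)·[0.1755·71.7944 + 0.8245·17.9294] = 25.7882
Node dd (S = 94.76): V_dd = e^(−0.06)·[0.1755·17.9294 + 0.8245·0.0000] = 2.9634
Node u (S = 141.8): V_u = e^(−0.06)·[0.1755·80.2650 + 0.8245·25.7882] = 33.2905
Node d (S = 99.75): V_d = e^(−0.06)·[0.1755·25.7882 + 0.8245·2.9634] = 6.5634
Node 0 (S = 105): V_0 = e^(−0.06)·[0.1755·33.2905 + 0.8245·6.5634] = 10.5987

€10.60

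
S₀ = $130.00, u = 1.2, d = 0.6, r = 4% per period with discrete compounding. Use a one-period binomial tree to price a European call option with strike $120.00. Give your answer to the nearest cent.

Risk-neutral probability p = (1 + 0.04 − 0.6)/(1.2 − 0.6) = 0.4400/0.6000 = 0.7333
Terminal stock prices: S_u = 156, S_d = 78
Terminal payoffs (S − K): max(36, 0) = 36, max(-42, 0) = 0
Node 0 (S = 130): V_0 = 1/1.04·[0.7333·36.0000 + 0.2667·0.0000] = 25.3846

$25.38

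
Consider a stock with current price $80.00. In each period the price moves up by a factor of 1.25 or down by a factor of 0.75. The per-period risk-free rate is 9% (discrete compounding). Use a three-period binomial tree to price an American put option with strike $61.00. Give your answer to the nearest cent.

$1.89

Risk-neutral probability p = (1 + 0.09 − 0.75)/(1.25 − 0.75) = 0.3400/0.5000 = 0.6800
Terminal stock prices: S_uuu = 156.2, S_uud = 93.75, S_udd = 56.25, S_ddd = 33.75
Terminal payoffs (K − S): max(-95.25, 0) = 0, max(-32.75, 0) = 0, max(4.75, 0) = 4.75, max(27.25, 0) = 27.25
Node uu (S = 125): continuation = 1/1.09·[0.6800·0.0000 + 0.3200·0.0000] = 0.0000; exercise value = 0.0000 ≤ continuation, so V_uu = 0.0000
Node ud (S = 75): continuation = 1/1.09·[0.6800·0.0000 + 0.3200·4.7500] = 1.3945; exercise value = 0.0000 ≤ continuation, so V_ud = 1.3945
Node dd (S = 45): continuation = 1/1.09·[0.6800·4.7500 + 0.3200·27.2500] = 10.9633; exercise value = 16.0000 > continuation, so V_dd = 16.0000 (exercise)
Node u (S = 100): continuation = 1/1.09·[0.6800·0.0000 + 0.3200·1.3945] = 0.4094; exercise value = 0.0000 ≤ continuation, so V_u = 0.4094
Node d (S = 60): continuation = 1/1.09·[0.6800·1.3945 + 0.3200·16.0000] = 5.5672; exercise value = 1.0000 ≤ continuation, so V_d = 5.5672
Node 0 (S = 80): continuation = 1/1.09·[0.6800·0.4094 + 0.3200·5.5672] = 1.8898; exercise value = 0.0000 ≤ continuation, so V_0 = 1.8898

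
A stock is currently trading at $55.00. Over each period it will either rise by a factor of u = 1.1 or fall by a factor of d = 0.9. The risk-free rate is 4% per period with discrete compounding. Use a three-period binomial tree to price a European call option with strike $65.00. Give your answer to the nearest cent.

Risk-neutral probability p = (1 + 0.04 − 0.9)/(1.1 − 0.9) = 0.1400/0.2000 = 0.7000
Terminal stock prices: S_uuu = 73.21, S_uud = 59.9, S_udd = 49.01, S_ddd = 40.1
Terminal payoffs (S − K): max(8.205, 0) = 8.205, max(-5.105, 0) = 0, max(-15.99, 0) = 0, max(-24.9, 0) = 0
Node uu (S = 66.55): V_uu = 1/1.04·[0.7000·8.2050 + 0.3000·0.0000] = 5.5226
Node ud (S = 54.45): V_ud = 1/1.04·[0.7000·0.0000 + 0.3000·0.0000] = 0.0000
Node dd (S = 44.55): V_dd = 1/1.04·[0.7000·0.0000 + 0.3000·0.0000] = 0.0000
Node u (S = 60.5): V_u = 1/1.04·[0.7000·5.5226 + 0.3000·0.0000] = 3.7171
Node d (S = 49.5): V_d = 1/1.04·[0.7000·0.0000 + 0.3000·0.0000] = 0.0000
Node 0 (S = 55): V_0 = 1/1.04·[0.7000·3.7171 + 0.3000·0.0000] = 2.5019

$2.50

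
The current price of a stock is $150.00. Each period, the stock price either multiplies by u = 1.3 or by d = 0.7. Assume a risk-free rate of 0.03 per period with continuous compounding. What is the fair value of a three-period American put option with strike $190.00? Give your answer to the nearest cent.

$51.09

Risk-neutral probability p = (e^0.03 − 0.7)/(1.3 − 0.7) = 0.3305/0.6000 = 0.5508
Terminal stock prices: S_uuu = 329.6, S_uud = 177.5, S_udd = 95.55, S_ddd = 51.45
Terminal payoffs (K − S): max(-139.6, 0) = 0, max(12.55, 0) = 12.55, max(94.45, 0) = 94.45, max(138.6, 0) = 138.6
Node uu (S = 253.5): continuation = e^(−0.03)·[0.5508·0.0000 + 0.4492·12.5500] = 5.4714; exercise value = 0.0000 ≤ continuation, so V_uu = 5.4714
Node ud (S = 136.5): continuation = e^(−0.03)·[0.5508·12.5500 + 0.4492·94.4500] = 47.8847; exercise value = 53.5000 > continuation, so V_ud = 53.5000 (exercise)
Node dd (S = 73.5): continuation = e^(−0.03)·[0.5508·94.4500 + 0.4492·138.5500] = 110.8847; exercise value = 116.5000 > continuation, so V_dd = 116.5000 (exercise)
Node u (S = 195): continuation = e^(−0.03)·[0.5508·5.4714 + 0.4492·53.5000] = 26.2485; exercise value = 0.0000 ≤ continuation, so V_u = 26.2485
Node d (S = 105): continuation = e^(−0.03)·[0.5508·53.5000 + 0.4492·116.5000] = 79.3847; exercise value = 85.0000 > continuation, so V_d = 85.0000 (exercise)
Node 0 (S = 150): continuation = e^(−0.03)·[0.5508·26.2485 + 0.4492·85.0000] = 51.0863; exercise value = 40.0000 ≤ continuation, so V_0 = 51.0863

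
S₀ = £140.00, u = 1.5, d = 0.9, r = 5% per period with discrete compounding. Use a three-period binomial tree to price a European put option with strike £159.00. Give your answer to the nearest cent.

Risk-neutral probability p = (1 + 0.05 − 0.9)/(1.5 − 0.9) = 0.1500/0.6000 = 0.2500
Terminal stock prices: S_uuu = 472.5, S_uud = 283.5, S_udd = 170.1, S_ddd = 102.1
Terminal payoffs (K − S): max(-313.5, 0) = 0, max(-124.5, 0) = 0, max(-11.1, 0) = 0, max(56.94, 0) = 56.94
Node uu (S = 315): V_uu = 1/1.05·[0.2500·0.0000 + 0.7500·0.0000] = 0.0000
Node ud (S = 189): V_ud = 1/1.05·[0.2500·0.0000 + 0.7500·0.0000] = 0.0000
Node dd (S = 113.4): V_dd = 1/1.05·[0.2500·0.0000 + 0.7500·56.9400] = 40.6714
Node u (S = 210): V_u = 1/1.05·[0.2500·0.0000 + 0.7500·0.0000] = 0.0000
Node d (S = 126): V_d = 1/1.05·[0.2500·0.0000 + 0.7500·40.6714] = 29.0510
Node 0 (S = 140): V_0 = 1/1.05·[0.2500·0.0000 + 0.7500·29.0510] = 20.7507

£20.75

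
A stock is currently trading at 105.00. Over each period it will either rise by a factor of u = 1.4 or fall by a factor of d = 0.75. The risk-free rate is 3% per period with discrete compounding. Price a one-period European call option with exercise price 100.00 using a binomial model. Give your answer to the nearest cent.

19.66

Risk-neutral probability p = (1 + 0.03 − 0.75)/(1.4 − 0.75) = 0.2800/0.6500 = 0.4308
Terminal stock prices: S_u = 147, S_d = 78.75
Terminal payoffs (S − K): max(47, 0) = 47, max(-21.25, 0) = 0
Node 0 (S = 105): V_0 = 1/1.03·[0.4308·47.0000 + 0.5692·0.0000] = 19.6565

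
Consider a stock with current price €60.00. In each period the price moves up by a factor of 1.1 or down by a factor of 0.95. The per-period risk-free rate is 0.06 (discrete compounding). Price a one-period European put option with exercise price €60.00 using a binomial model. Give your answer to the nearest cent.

Risk-neutral probability p = (1 + 0.06 − 0.95)/(1.1 − 0.95) = 0.1100/0.1500 = 0.7333
Terminal stock prices: S_u = 66, S_d = 57
Terminal payoffs (K − S): max(-6, 0) = 0, max(3, 0) = 3
Node 0 (S = 60): V_0 = 1/1.06·[0.7333·0.0000 + 0.2667·3.0000] = 0.7547

€0.75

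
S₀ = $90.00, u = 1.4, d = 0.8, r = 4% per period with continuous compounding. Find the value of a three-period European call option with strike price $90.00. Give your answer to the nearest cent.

$22.12

Risk-neutral probability p = (e^0.04 − 0.8)/(1.4 − 0.8) = 0.2408/0.6000 = 0.4014
Terminal stock prices: S_uuu = 247, S_uud = 141.1, S_udd = 80.64, S_ddd = 46.08
Terminal payoffs (S − K): max(157, 0) = 157, max(51.12, 0) = 51.12, max(-9.36, 0) = 0, max(-43.92, 0) = 0
Node uu (S = 176.4): V_uu = e^(−0.04)·[0.4014·156.9600 + 0.5986·51.1200] = 89.9290
Node ud (S = 100.8): V_ud = e^(−0.04)·[0.4014·51.1200 + 0.5986·0.0000] = 19.7126
Node dd (S = 57.6): V_dd = e^(−0.04)·[0.4014·0.0000 + 0.5986·0.0000] = 0.0000
Node u (S = 126): V_u = e^(−0.04)·[0.4014·89.9290 + 0.5986·19.7126] = 46.0161
Node d (S = 72): V_d = e^(−0.04)·[0.4014·19.7126 + 0.5986·0.0000] = 7.6015
Node 0 (S = 90): V_0 = e^(−0.04)·[0.4014·46.0161 + 0.5986·7.6015] = 22.1166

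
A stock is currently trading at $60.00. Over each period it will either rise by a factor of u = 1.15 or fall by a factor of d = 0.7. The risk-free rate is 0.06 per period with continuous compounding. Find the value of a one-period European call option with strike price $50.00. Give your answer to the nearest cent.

$14.39

Risk-neutral probability p = (e^0.06 − 0.7)/(1.15 − 0.7) = 0.3618/0.4500 = 0.8041
Terminal stock prices: S_u = 69, S_d = 42
Terminal payoffs (S − K): max(19, 0) = 19, max(-8, 0) = 0
Node 0 (S = 60): V_0 = e^(−0.06)·[0.8041·19.0000 + 0.1959·0.0000] = 14.3878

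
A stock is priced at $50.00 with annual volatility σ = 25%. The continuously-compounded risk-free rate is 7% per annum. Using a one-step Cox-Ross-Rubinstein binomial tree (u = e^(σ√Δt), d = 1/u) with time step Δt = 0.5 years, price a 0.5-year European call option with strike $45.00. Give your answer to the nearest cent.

CRR parameters: u = e^(σ√Δt) = e^(0.25·√0.5) = 1.1934, d = 1/u = 0.8380
Per-period rate: rΔt = 0.07·0.5 = 0.035, so R = e^0.035 = 1.0356
Risk-neutral probability p = (e^0.035 − 0.8380)/(1.1934 − 0.8380) = 0.1977/0.3554 = 0.5561
Terminal stock prices: S_u = 59.67, S_d = 41.9
Terminal payoffs (S − K): max(14.67, 0) = 14.67, max(-3.102, 0) = 0
Node 0 (S = 50): V_0 = e^(−0.035)·[0.5561·14.6682 + 0.4439·0.0000] = 7.8771

$7.88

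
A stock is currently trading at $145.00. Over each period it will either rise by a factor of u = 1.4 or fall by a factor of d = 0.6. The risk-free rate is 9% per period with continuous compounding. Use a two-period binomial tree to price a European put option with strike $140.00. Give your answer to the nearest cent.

$17.90

Risk-neutral probability p = (e^0.09 − 0.6)/(1.4 − 0.6) = 0.4942/0.8000 = 0.6177
Terminal stock prices: S_uu = 284.2, S_ud = 121.8, S_dd = 52.2
Terminal payoffs (K − S): max(-144.2, 0) = 0, max(18.2, 0) = 18.2, max(87.8, 0) = 87.8
Node u (S = 203): V_u = e^(−0.09)·[0.6177·0.0000 + 0.3823·18.2000] = 6.3587
Node d (S = 87): V_d = e^(−0.09)·[0.6177·18.2000 + 0.3823·87.8000] = 40.9504
Node 0 (S = 145): V_0 = e^(−0.09)·[0.6177·6.3587 + 0.3823·40.9504] = 17.8970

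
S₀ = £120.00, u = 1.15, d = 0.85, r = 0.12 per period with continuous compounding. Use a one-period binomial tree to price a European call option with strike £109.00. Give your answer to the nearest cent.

Risk-neutral probability p = (e^0.12 − 0.85)/(1.15 − 0.85) = 0.2775/0.3000 = 0.9250
Terminal stock prices: S_u = 138, S_d = 102
Terminal payoffs (S − K): max(29, 0) = 29, max(-7, 0) = 0
Node 0 (S = 120): V_0 = e^(−0.12)·[0.9250·29.0000 + 0.0750·0.0000] = 23.7914

£23.79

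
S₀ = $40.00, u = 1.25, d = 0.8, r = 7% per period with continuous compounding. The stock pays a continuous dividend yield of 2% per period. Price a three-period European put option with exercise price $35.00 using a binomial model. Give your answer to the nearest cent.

Per-period risk-free factor R = e^0.07 = 1.0725; dividend-adjusted growth = e^(0.07−0.02) = 1.0513.
Risk-neutral probability p = (1.0513 − 0.8)/(1.25 − 0.8) = 0.2513/0.4500 = 0.5584
Terminal stock prices: S_uuu = 78.12, S_uud = 50, S_udd = 32, S_ddd = 20.48
Terminal payoffs (K − S): max(-43.12, 0) = 0, max(-15, 0) = 0, max(3, 0) = 3, max(14.52, 0) = 14.52
Node uu (S = 62.5): V_uu = e^(−0.07)·[0.5584·0.0000 + 0.4416·0.0000] = 0.0000
Node ud (S = 40): V_ud = e^(−0.07)·[0.5584·0.0000 + 0.4416·3.0000] = 1.2353
Node dd (S = 25.6): V_dd = e^(−0.07)·[0.5584·3.0000 + 0.4416·14.5200] = 7.5407
Node u (S = 50): V_u = e^(−0.07)·[0.5584·0.0000 + 0.4416·1.2353] = 0.5086
Node d (S = 32): V_d = e^(−0.07)·[0.5584·1.2353 + 0.4416·7.5407] = 3.7481
Node 0 (S = 40): V_0 = e^(−0.07)·[0.5584·0.5086 + 0.4416·3.7481] = 1.8082

$1.81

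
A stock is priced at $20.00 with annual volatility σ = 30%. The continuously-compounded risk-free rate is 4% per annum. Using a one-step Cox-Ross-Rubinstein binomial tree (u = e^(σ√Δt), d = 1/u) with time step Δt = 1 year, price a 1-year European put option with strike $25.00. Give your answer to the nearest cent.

CRR parameters: u = e^(σ√Δt) = e^(0.3·√1) = 1.3499, d = 1/u = 0.7408
Per-period rate: rΔt = 0.04·1 = 0.04, so R = e^0.04 = 1.0408
Risk-neutral probability p = (e^0.04 − 0.7408)/(1.3499 − 0.7408) = 0.3000/0.6090 = 0.4926
Terminal stock prices: S_u = 27, S_d = 14.82
Terminal payoffs (K − S): max(-1.997, 0) = 0, max(10.18, 0) = 10.18
Node 0 (S = 20): V_0 = e^(−0.04)·[0.4926·0.0000 + 0.5074·10.1836] = 4.9649

$4.96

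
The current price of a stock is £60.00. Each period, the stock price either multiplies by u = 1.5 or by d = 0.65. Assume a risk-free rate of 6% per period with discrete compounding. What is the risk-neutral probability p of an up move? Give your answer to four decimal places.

p = 0.4824

Risk-neutral probability p = (1 + 0.06 − 0.65)/(1.5 − 0.65) = 0.4100/0.8500 = 0.4824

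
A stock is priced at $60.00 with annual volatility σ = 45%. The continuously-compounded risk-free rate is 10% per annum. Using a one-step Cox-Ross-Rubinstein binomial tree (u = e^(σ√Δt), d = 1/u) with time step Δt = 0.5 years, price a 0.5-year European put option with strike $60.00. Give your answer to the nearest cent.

CRR parameters: u = e^(σ√Δt) = e^(0.45·√0.5) = 1.3746, d = 1/u = 0.7275
Per-period rate: rΔt = 0.1·0.5 = 0.05, so R = e^0.05 = 1.0513
Risk-neutral probability p = (e^0.05 − 0.7275)/(1.3746 − 0.7275) = 0.3238/0.6472 = 0.5003
Terminal stock prices: S_u = 82.48, S_d = 43.65
Terminal payoffs (K − S): max(-22.48, 0) = 0, max(16.35, 0) = 16.35
Node 0 (S = 60): V_0 = e^(−0.05)·[0.5003·0.0000 + 0.4997·16.3525] = 7.7723

$7.77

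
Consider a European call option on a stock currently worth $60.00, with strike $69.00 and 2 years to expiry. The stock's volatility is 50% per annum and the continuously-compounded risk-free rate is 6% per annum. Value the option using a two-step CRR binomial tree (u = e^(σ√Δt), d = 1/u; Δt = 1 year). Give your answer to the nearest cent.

CRR parameters: u = e^(σ√Δt) = e^(0.5·√1) = 1.6487, d = 1/u = 0.6065
Per-period rate: rΔt = 0.06·1 = 0.06, so R = e^0.06 = 1.0618
Risk-neutral probability p = (e^0.06 − 0.6065)/(1.6487 − 0.6065) = 0.4553/1.0422 = 0.4369
Terminal stock prices: S_uu = 163.1, S_ud = 60, S_dd = 22.07
Terminal payoffs (S − K): max(94.1, 0) = 94.1, max(-9, 0) = 0, max(-46.93, 0) = 0
Node u (S = 98.92): V_u = e^(−0.06)·[0.4369·94.0969 + 0.5631·0.0000] = 38.7145
Node d (S = 36.39): V_d = e^(−0.06)·[0.4369·0.0000 + 0.5631·0.0000] = 0.0000
Node 0 (S = 60): V_0 = e^(−0.06)·[0.4369·38.7145 + 0.5631·0.0000] = 15.9284

$15.93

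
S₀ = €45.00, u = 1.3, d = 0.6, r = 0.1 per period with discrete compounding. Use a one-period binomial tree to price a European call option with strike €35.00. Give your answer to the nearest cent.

Risk-neutral probability p = (1 + 0.1 − 0.6)/(1.3 − 0.6) = 0.5000/0.7000 = 0.7143
Terminal stock prices: S_u = 58.5, S_d = 27
Terminal payoffs (S − K): max(23.5, 0) = 23.5, max(-8, 0) = 0
Node 0 (S = 45): V_0 = 1/1.1·[0.7143·23.5000 + 0.2857·0.0000] = 15.2597

€15.26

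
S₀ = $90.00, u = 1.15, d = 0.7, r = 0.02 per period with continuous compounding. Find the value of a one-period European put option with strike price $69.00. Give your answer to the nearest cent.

$1.70

Risk-neutral probability p = (e^0.02 − 0.7)/(1.15 − 0.7) = 0.3202/0.4500 = 0.7116
Terminal stock prices: S_u = 103.5, S_d = 63
Terminal payoffs (K − S): max(-34.5, 0) = 0, max(6, 0) = 6
Node 0 (S = 90): V_0 = e^(−0.02)·[0.7116·0.0000 + 0.2884·6.0000] = 1.6964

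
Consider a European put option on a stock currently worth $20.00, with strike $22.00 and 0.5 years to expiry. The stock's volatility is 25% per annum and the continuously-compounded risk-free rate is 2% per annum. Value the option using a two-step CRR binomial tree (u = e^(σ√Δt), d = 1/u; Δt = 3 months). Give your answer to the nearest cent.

$2.65

CRR parameters: u = e^(σ√Δt) = e^(0.25·√0.25) = 1.1331, d = 1/u = 0.8825
Per-period rate: rΔt = 0.02·0.25 = 0.005, so R = e^0.005 = 1.0050
Risk-neutral probability p = (e^0.005 − 0.8825)/(1.1331 − 0.8825) = 0.1225/0.2507 = 0.4888
Terminal stock prices: S_uu = 25.68, S_ud = 20, S_dd = 15.58
Terminal payoffs (K − S): max(-3.681, 0) = 0, max(2, 0) = 2, max(6.424, 0) = 6.424
Node u (S = 22.66): V_u = e^(−0.005)·[0.4888·0.0000 + 0.5112·2.0000] = 1.0173
Node d (S = 17.65): V_d = e^(−0.005)·[0.4888·2.0000 + 0.5112·6.4240] = 4.2403
Node 0 (S = 20): V_0 = e^(−0.005)·[0.4888·1.0173 + 0.5112·4.2403] = 2.6517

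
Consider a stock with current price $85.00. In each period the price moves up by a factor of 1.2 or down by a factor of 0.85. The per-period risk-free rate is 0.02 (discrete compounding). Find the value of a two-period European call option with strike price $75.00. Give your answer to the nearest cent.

Risk-neutral probability p = (1 + 0.02 − 0.85)/(1.2 − 0.85) = 0.1700/0.3500 = 0.4857
Terminal stock prices: S_uu = 122.4, S_ud = 86.7, S_dd = 61.41
Terminal payoffs (S − K): max(47.4, 0) = 47.4, max(11.7, 0) = 11.7, max(-13.59, 0) = 0
Node u (S = 102): V_u = 1/1.02·[0.4857·47.4000 + 0.5143·11.7000] = 28.4706
Node d (S = 72.25): V_d = 1/1.02·[0.4857·11.7000 + 0.5143·0.0000] = 5.5714
Node 0 (S = 85): V_0 = 1/1.02·[0.4857·28.4706 + 0.5143·5.5714] = 16.3665

$16.37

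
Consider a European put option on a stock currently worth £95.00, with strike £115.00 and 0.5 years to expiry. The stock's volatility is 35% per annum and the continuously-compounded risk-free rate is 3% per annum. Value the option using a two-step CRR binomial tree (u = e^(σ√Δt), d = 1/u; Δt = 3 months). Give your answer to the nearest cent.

£22.74

CRR parameters: u = e^(σ√Δt) = e^(0.35·√0.25) = 1.1912, d = 1/u = 0.8395
Per-period rate: rΔt = 0.03·0.25 = 0.0075, so R = e^0.0075 = 1.0075
Risk-neutral probability p = (e^0.0075 − 0.8395)/(1.1912 − 0.8395) = 0.1681/0.3518 = 0.4778
Terminal stock prices: S_uu = 134.8, S_ud = 95, S_dd = 66.95
Terminal payoffs (K − S): max(-19.81, 0) = 0, max(20, 0) = 20, max(48.05, 0) = 48.05
Node u (S = 113.2): V_u = e^(−0.0075)·[0.4778·0.0000 + 0.5222·20.0000] = 10.3667
Node d (S = 79.75): V_d = e^(−0.0075)·[0.4778·20.0000 + 0.5222·48.0546] = 34.3923
Node 0 (S = 95): V_0 = e^(−0.0075)·[0.4778·10.3667 + 0.5222·34.3923] = 22.7426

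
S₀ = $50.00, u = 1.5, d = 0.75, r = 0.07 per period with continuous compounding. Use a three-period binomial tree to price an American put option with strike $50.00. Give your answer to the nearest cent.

Risk-neutral probability p = (e^0.07 − 0.75)/(1.5 − 0.75) = 0.3225/0.7500 = 0.4300
Terminal stock prices: S_uuu = 168.8, S_uud = 84.38, S_udd = 42.19, S_ddd = 21.09
Terminal payoffs (K − S): max(-118.8, 0) = 0, max(-34.38, 0) = 0, max(7.812, 0) = 7.812, max(28.91, 0) = 28.91
Node uu (S = 112.5): continuation = e^(−0.07)·[0.4300·0.0000 + 0.5700·0.0000] = 0.0000; exercise value = 0.0000 ≤ continuation, so V_uu = 0.0000
Node ud (S = 56.25): continuation = e^(−0.07)·[0.4300·0.0000 + 0.5700·7.8125] = 4.1520; exercise value = 0.0000 ≤ continuation, so V_ud = 4.1520
Node dd (S = 28.12): continuation = e^(−0.07)·[0.4300·7.8125 + 0.5700·28.9062] = 18.4947; exercise value = 21.8750 > continuation, so V_dd = 21.8750 (exercise)
Node u (S = 75): continuation = e^(−0.07)·[0.4300·0.0000 + 0.5700·4.1520] = 2.2066; exercise value = 0.0000 ≤ continuation, so V_u = 2.2066
Node d (S = 37.5): continuation = e^(−0.07)·[0.4300·4.1520 + 0.5700·21.8750] = 13.2903; exercise value = 12.5000 ≤ continuation, so V_d = 13.2903
Node 0 (S = 50): continuation = e^(−0.07)·[0.4300·2.2066 + 0.5700·13.2903] = 7.9479; exercise value = 0.0000 ≤ continuation, so V_0 = 7.9479

$7.95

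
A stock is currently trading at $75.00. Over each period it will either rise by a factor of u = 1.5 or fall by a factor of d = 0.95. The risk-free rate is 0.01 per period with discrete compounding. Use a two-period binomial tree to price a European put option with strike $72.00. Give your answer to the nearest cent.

$3.36

Risk-neutral probability p = (1 + 0.01 − 0.95)/(1.5 − 0.95) = 0.0600/0.5500 = 0.1091
Terminal stock prices: S_uu = 168.8, S_ud = 106.9, S_dd = 67.69
Terminal payoffs (K − S): max(-96.75, 0) = 0, max(-34.88, 0) = 0, max(4.312, 0) = 4.312
Node u (S = 112.5): V_u = 1/1.01·[0.1091·0.0000 + 0.8909·0.0000] = 0.0000
Node d (S = 71.25): V_d = 1/1.01·[0.1091·0.0000 + 0.8909·4.3125] = 3.8040
Node 0 (S = 75): V_0 = 1/1.01·[0.1091·0.0000 + 0.8909·3.8040] = 3.3555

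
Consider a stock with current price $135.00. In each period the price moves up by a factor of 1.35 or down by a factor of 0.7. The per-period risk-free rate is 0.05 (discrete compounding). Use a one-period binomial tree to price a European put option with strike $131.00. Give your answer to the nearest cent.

$16.04

Risk-neutral probability p = (1 + 0.05 − 0.7)/(1.35 − 0.7) = 0.3500/0.6500 = 0.5385
Terminal stock prices: S_u = 182.2, S_d = 94.5
Terminal payoffs (K − S): max(-51.25, 0) = 0, max(36.5, 0) = 36.5
Node 0 (S = 135): V_0 = 1/1.05·[0.5385·0.0000 + 0.4615·36.5000] = 16.0440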